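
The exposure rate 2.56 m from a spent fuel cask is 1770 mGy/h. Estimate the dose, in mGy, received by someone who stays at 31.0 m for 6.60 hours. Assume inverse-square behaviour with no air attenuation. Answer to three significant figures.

79.7 mGy

Using I₁d₁² = I₂d₂², rate at 31.0 m:
(2.56/31.0)² = 0.006820, so 1770 × 0.006820 = 12.07 mGy/h.
Dose = rate × time = 12.07 mGy/h × 6.600 h = 79.66 mGy.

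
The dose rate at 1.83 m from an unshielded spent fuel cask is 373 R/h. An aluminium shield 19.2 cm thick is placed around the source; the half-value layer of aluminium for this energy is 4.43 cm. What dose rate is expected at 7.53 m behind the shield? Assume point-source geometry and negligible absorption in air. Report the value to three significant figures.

1.09 R/h

Distance alone: 373 × (1.83/7.53)² = 373 × 0.05906 = 22.03 R/h.
Shield: 19.2/4.43 = 4.334 half-value layers → attenuation 2^(−4.334) = 0.04958.
Combined: 22.03 × 0.04958 = 1.092 R/h.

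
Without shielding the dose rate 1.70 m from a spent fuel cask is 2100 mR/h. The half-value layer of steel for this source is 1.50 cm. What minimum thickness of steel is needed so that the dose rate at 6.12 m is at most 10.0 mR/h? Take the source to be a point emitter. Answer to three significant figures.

6.03 cm

At 6.12 m, distance alone gives 2100 × (1.70/6.12)² = 2100 × 0.07716 = 162.0 mR/h.
Further attenuation needed: 162.0/10.0 = 16.20.
n = log₂(16.20) = 4.018 half-value layers.
Thickness = 4.018 × 1.50 cm = 6.027 cm.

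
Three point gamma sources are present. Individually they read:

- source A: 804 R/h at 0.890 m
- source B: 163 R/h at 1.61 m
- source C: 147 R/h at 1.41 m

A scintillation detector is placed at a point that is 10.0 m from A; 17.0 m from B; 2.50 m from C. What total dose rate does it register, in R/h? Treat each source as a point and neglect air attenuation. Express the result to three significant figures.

54.6 R/h

By superposition, sum each source's inverse-square contribution:
A: 804 × (0.890/10.0)² = 6.368 R/h
B: 163 × (1.61/17.0)² = 1.462 R/h
C: 147 × (1.41/2.50)² = 46.76 R/h
Total = 6.368 + 1.462 + 46.76 = 54.59 R/h.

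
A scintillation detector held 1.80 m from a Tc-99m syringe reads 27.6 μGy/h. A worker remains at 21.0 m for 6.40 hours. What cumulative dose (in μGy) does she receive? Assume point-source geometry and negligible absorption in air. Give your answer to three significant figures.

Using I₁d₁² = I₂d₂², rate at 21.0 m:
(1.80/21.0)² = 0.007347, so 27.6 × 0.007347 = 0.2028 μGy/h.
Dose = rate × time = 0.2028 μGy/h × 6.400 h = 1.298 μGy.

1.30 μGy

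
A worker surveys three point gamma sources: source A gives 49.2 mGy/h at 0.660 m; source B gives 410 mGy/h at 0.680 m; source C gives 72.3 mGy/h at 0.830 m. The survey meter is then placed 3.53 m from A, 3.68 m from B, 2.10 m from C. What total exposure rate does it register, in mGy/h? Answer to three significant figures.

By superposition, sum each source's inverse-square contribution:
A: 49.2 × (0.660/3.53)² = 1.720 mGy/h
B: 410 × (0.680/3.68)² = 14.00 mGy/h
C: 72.3 × (0.830/2.10)² = 11.29 mGy/h
Total = 1.720 + 14.00 + 11.29 = 27.01 mGy/h.

27.0 mGy/h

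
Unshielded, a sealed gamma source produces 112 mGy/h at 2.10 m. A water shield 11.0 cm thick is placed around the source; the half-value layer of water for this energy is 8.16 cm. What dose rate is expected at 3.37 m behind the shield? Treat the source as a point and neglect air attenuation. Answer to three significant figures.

Distance alone: (2.10/3.37)² = 0.3883, so 112 × 0.3883 = 43.49 mGy/h.
Shield: 11.0/8.16 = 1.348 half-value layers → attenuation 2^(−1.348) = 0.3928.
Combined: 43.49 × 0.3928 = 17.08 mGy/h.

17.1 mGy/h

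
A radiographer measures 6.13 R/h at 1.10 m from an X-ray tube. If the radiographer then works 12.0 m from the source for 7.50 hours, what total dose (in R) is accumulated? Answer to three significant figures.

0.386 R

By the inverse-square law, rate at 12.0 m:
(1.10/12.0)² = 0.008403, so 6.13 × 0.008403 = 0.05151 R/h.
Dose = rate × time = 0.05151 R/h × 7.500 h = 0.3863 R.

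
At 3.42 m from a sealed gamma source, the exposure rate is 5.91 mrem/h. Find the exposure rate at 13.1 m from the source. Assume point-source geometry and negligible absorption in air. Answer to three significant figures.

Using I₁d₁² = I₂d₂², the rate at 13.1 m is
5.91 × (3.42/13.1)² = 5.91 × 0.06816 = 0.4028 mrem/h.

0.403 mrem/h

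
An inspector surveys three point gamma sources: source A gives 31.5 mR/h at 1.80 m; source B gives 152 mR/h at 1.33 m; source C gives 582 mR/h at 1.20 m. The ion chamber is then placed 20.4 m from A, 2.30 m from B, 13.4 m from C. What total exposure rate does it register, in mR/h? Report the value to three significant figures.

55.7 mR/h

By superposition, sum each source's inverse-square contribution:
A: 31.5 × (1.80/20.4)² = 0.2452 mR/h
B: 152 × (1.33/2.30)² = 50.83 mR/h
C: 582 × (1.20/13.4)² = 4.667 mR/h
Total = 0.2452 + 50.83 + 4.667 = 55.74 mR/h.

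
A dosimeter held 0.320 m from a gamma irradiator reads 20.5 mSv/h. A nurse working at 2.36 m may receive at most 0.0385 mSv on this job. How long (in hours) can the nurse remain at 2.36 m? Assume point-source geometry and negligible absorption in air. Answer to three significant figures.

Intensity scales as (d₁/d₂)², so rate at 2.36 m:
(0.320/2.36)² = 0.01839, so 20.5 × 0.01839 = 0.3770 mSv/h.
Stay time = 0.0385 mSv ÷ 0.3770 mSv/h = 0.1021 h.

0.102 h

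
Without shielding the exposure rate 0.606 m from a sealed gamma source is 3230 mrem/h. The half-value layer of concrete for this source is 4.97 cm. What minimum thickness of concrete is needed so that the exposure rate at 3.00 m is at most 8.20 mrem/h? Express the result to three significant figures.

At 3.00 m, distance alone gives (0.606/3.00)² = 0.04080, so 3230 × 0.04080 = 131.8 mrem/h.
Further attenuation needed: 131.8/8.20 = 16.07.
n = log₂(16.07) = 4.006 half-value layers.
Thickness = 4.006 × 4.97 cm = 19.91 cm.

19.9 cm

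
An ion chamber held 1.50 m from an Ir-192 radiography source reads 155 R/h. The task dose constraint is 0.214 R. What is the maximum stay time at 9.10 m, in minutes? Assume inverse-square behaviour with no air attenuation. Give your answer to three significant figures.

Applying the 1/r² law, rate at 9.10 m:
(1.50/9.10)² = 0.02717, so 155 × 0.02717 = 4.211 R/h.
Stay time = 0.214 R ÷ 4.211 R/h = 0.05082 h = 3.049 min.

3.05 min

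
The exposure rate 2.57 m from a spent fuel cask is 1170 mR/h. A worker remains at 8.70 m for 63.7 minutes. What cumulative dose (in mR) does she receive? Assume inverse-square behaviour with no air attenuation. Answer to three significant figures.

By the inverse-square law, rate at 8.70 m:
1170 × (2.57/8.70)² = 1170 × 0.08726 = 102.1 mR/h.
Dose = rate × time = 102.1 mR/h × 1.062 h = 108.4 mR.

108 mR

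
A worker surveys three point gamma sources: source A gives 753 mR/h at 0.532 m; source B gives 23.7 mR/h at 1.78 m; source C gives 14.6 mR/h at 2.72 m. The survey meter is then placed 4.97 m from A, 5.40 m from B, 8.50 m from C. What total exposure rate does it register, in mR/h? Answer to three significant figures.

12.7 mR/h

Each source contributes Iᵢ·(dᵢ/rᵢ)²; contributions add.
A: 753 × (0.532/4.97)² = 8.628 mR/h
B: 23.7 × (1.78/5.40)² = 2.575 mR/h
C: 14.6 × (2.72/8.50)² = 1.495 mR/h
Total = 8.628 + 2.575 + 1.495 = 12.70 mR/h.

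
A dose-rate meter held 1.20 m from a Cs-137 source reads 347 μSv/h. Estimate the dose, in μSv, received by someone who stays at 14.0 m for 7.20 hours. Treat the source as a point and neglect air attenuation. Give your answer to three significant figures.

18.4 μSv

Since intensity falls as 1/r², rate at 14.0 m:
(1.20/14.0)² = 0.007347, so 347 × 0.007347 = 2.549 μSv/h.
Dose = rate × time = 2.549 μSv/h × 7.200 h = 18.35 μSv.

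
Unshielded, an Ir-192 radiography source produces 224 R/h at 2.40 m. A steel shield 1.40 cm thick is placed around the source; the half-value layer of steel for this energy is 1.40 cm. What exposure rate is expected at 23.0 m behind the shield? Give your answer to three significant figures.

Distance alone: (2.40/23.0)² = 0.01089, so 224 × 0.01089 = 2.439 R/h.
Shield: 1.40/1.40 = 1.000 half-value layers → attenuation 2^(−1.000) = 0.5000.
Combined: 2.439 × 0.5000 = 1.220 R/h.

1.22 R/h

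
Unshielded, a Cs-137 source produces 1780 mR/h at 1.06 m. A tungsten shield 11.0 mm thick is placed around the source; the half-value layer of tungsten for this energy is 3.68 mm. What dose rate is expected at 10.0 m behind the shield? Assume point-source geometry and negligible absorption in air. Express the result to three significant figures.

Distance alone: 1780 × (1.06/10.0)² = 1780 × 0.01124 = 20.01 mR/h.
Shield: 11.0/3.68 = 2.989 half-value layers → attenuation 2^(−2.989) = 0.1260.
Combined: 20.01 × 0.1260 = 2.521 mR/h.

2.52 mR/h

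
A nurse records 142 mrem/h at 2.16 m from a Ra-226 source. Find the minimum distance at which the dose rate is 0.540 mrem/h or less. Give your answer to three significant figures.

35.0 m

Using I₁d₁² = I₂d₂², d₂ = d₁·√(I₁/I₂).
I₁/I₂ = 142/0.540 = 263.0, so d₂ = 2.16 × √263.0 = 35.03 m.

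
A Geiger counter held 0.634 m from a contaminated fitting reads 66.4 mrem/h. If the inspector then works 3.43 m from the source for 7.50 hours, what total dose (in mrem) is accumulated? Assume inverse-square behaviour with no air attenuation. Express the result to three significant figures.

17.0 mrem

Since intensity falls as 1/r², rate at 3.43 m:
(0.634/3.43)² = 0.03417, so 66.4 × 0.03417 = 2.269 mrem/h.
Dose = rate × time = 2.269 mrem/h × 7.500 h = 17.02 mrem.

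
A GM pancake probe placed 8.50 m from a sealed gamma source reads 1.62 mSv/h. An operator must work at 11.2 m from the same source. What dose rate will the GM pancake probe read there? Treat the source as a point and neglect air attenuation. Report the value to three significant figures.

0.933 mSv/h

Using I₁d₁² = I₂d₂², scaling from 8.50 m to 11.2 m:
(8.50/11.2)² = 0.5760, so 1.62 × 0.5760 = 0.9331 mSv/h.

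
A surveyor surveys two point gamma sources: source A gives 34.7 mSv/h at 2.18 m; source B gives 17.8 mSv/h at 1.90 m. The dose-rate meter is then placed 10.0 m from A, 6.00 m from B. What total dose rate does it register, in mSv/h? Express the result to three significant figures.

3.43 mSv/h

Each source contributes Iᵢ·(dᵢ/rᵢ)²; contributions add.
A: 34.7 × (2.18/10.0)² = 1.649 mSv/h
B: 17.8 × (1.90/6.00)² = 1.785 mSv/h
Total = 1.649 + 1.785 = 3.434 mSv/h.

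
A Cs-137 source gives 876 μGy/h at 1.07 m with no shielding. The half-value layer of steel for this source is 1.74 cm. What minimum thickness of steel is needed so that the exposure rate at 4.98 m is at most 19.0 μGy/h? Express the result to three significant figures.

At 4.98 m, distance alone gives (1.07/4.98)² = 0.04616, so 876 × 0.04616 = 40.44 μGy/h.
Further attenuation needed: 40.44/19.0 = 2.128.
n = log₂(2.128) = 1.089 half-value layers.
Thickness = 1.089 × 1.74 cm = 1.895 cm.

1.90 cm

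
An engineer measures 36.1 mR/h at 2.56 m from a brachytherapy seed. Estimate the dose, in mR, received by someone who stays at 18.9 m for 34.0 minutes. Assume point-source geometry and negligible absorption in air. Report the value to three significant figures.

0.375 mR

Using I₁d₁² = I₂d₂², rate at 18.9 m:
36.1 × (2.56/18.9)² = 36.1 × 0.01835 = 0.6624 mR/h.
Dose = rate × time = 0.6624 mR/h × 0.5667 h = 0.3754 mR.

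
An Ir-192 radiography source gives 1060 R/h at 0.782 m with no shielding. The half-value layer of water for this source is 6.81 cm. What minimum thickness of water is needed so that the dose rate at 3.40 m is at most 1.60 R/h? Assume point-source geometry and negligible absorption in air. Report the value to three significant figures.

At 3.40 m, distance alone gives 1060 × (0.782/3.40)² = 1060 × 0.05290 = 56.07 R/h.
Further attenuation needed: 56.07/1.60 = 35.04.
n = log₂(35.04) = 5.131 half-value layers.
Thickness = 5.131 × 6.81 cm = 34.94 cm.

34.9 cm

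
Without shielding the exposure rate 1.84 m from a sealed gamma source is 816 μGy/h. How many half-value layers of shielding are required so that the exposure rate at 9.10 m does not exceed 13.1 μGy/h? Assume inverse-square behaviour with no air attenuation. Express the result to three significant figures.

1.35 half-value layers

At 9.10 m, distance alone gives 816 × (1.84/9.10)² = 816 × 0.04088 = 33.36 μGy/h.
Further attenuation needed: 33.36/13.1 = 2.547.
n = log₂(2.547) = 1.349 half-value layers.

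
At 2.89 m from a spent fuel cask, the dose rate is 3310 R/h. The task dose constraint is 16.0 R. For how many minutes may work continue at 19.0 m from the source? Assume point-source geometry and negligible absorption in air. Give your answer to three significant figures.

Since intensity falls as 1/r², rate at 19.0 m:
3310 × (2.89/19.0)² = 3310 × 0.02314 = 76.59 R/h.
Stay time = 16.0 R ÷ 76.59 R/h = 0.2089 h = 12.53 min.

12.5 min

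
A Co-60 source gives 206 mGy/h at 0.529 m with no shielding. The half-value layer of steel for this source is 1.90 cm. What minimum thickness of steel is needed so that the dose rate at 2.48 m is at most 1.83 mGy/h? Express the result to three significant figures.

At 2.48 m, distance alone gives 206 × (0.529/2.48)² = 206 × 0.04550 = 9.373 mGy/h.
Further attenuation needed: 9.373/1.83 = 5.122.
n = log₂(5.122) = 2.357 half-value layers.
Thickness = 2.357 × 1.90 cm = 4.478 cm.

4.48 cm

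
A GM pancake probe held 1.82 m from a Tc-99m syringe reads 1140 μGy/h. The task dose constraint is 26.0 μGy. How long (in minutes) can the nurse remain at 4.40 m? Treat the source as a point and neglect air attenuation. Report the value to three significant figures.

8.00 min

Using I₁d₁² = I₂d₂², rate at 4.40 m:
(1.82/4.40)² = 0.1711, so 1140 × 0.1711 = 195.1 μGy/h.
Stay time = 26.0 μGy ÷ 195.1 μGy/h = 0.1333 h = 7.998 min.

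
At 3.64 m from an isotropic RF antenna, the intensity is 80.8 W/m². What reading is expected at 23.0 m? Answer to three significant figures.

Applying the 1/r² law, the rate at 23.0 m is
80.8 × (3.64/23.0)² = 80.8 × 0.02505 = 2.024 W/m².

2.02 W/m²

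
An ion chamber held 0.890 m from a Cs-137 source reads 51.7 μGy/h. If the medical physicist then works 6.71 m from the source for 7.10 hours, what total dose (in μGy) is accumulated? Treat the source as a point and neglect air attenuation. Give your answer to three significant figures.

Using I₁d₁² = I₂d₂², rate at 6.71 m:
51.7 × (0.890/6.71)² = 51.7 × 0.01759 = 0.9094 μGy/h.
Dose = rate × time = 0.9094 μGy/h × 7.100 h = 6.457 μGy.

6.46 μGy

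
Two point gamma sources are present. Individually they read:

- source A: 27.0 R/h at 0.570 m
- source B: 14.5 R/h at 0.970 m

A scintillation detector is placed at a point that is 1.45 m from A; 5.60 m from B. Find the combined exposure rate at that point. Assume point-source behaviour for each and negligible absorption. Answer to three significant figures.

Each source contributes Iᵢ·(dᵢ/rᵢ)²; contributions add.
A: 27.0 × (0.570/1.45)² = 4.172 R/h
B: 14.5 × (0.970/5.60)² = 0.4350 R/h
Total = 4.172 + 0.4350 = 4.607 R/h.

4.61 R/h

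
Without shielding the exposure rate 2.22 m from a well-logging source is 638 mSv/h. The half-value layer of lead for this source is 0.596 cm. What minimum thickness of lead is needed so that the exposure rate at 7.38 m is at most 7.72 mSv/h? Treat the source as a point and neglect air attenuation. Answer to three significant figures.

1.73 cm

At 7.38 m, distance alone gives 638 × (2.22/7.38)² = 638 × 0.09049 = 57.73 mSv/h.
Further attenuation needed: 57.73/7.72 = 7.478.
n = log₂(7.478) = 2.903 half-value layers.
Thickness = 2.903 × 0.596 cm = 1.730 cm.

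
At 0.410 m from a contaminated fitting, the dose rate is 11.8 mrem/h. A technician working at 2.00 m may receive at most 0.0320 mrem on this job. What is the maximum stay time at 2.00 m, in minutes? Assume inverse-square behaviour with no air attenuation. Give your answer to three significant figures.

3.87 min

Since intensity falls as 1/r², rate at 2.00 m:
11.8 × (0.410/2.00)² = 11.8 × 0.04202 = 0.4958 mrem/h.
Stay time = 0.0320 mrem ÷ 0.4958 mrem/h = 0.06454 h = 3.872 min.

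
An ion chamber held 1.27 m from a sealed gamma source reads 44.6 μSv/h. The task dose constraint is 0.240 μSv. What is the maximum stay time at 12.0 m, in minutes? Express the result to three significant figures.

28.8 min

Applying the 1/r² law, rate at 12.0 m:
44.6 × (1.27/12.0)² = 44.6 × 0.01120 = 0.4995 μSv/h.
Stay time = 0.240 μSv ÷ 0.4995 μSv/h = 0.4805 h = 28.83 min.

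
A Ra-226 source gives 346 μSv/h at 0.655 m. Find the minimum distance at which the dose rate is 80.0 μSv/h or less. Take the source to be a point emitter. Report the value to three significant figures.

Applying the 1/r² law, d₂ = d₁·√(I₁/I₂).
I₁/I₂ = 346/80.0 = 4.325, so d₂ = 0.655 × √4.325 = 1.362 m.

1.36 m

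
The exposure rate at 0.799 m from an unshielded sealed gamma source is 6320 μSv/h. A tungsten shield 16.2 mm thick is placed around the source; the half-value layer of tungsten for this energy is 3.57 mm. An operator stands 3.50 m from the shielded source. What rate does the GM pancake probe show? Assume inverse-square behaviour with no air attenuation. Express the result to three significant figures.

Distance alone: 6320 × (0.799/3.50)² = 6320 × 0.05211 = 329.3 μSv/h.
Shield: 16.2/3.57 = 4.538 half-value layers → attenuation 2^(−4.538) = 0.04305.
Combined: 329.3 × 0.04305 = 14.18 μSv/h.

14.2 μSv/h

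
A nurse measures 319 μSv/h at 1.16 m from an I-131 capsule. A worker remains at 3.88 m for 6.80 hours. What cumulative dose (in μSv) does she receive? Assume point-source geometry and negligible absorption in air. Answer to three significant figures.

Using I₁d₁² = I₂d₂², rate at 3.88 m:
(1.16/3.88)² = 0.08938, so 319 × 0.08938 = 28.51 μSv/h.
Dose = rate × time = 28.51 μSv/h × 6.800 h = 193.9 μSv.

194 μSv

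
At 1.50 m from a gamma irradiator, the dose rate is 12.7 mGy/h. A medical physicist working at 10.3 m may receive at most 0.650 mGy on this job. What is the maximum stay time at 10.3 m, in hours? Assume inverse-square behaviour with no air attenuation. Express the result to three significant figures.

2.41 h

Intensity scales as (d₁/d₂)², so rate at 10.3 m:
(1.50/10.3)² = 0.02121, so 12.7 × 0.02121 = 0.2694 mGy/h.
Stay time = 0.650 mGy ÷ 0.2694 mGy/h = 2.413 h.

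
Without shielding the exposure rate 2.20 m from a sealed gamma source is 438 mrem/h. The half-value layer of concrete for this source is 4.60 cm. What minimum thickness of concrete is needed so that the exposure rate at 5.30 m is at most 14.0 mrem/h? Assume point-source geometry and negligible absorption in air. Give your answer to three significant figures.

11.2 cm

At 5.30 m, distance alone gives 438 × (2.20/5.30)² = 438 × 0.1723 = 75.47 mrem/h.
Further attenuation needed: 75.47/14.0 = 5.391.
n = log₂(5.391) = 2.431 half-value layers.
Thickness = 2.431 × 4.60 cm = 11.18 cm.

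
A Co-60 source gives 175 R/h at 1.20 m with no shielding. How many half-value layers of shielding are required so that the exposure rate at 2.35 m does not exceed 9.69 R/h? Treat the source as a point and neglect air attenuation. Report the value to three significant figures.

2.24 half-value layers

At 2.35 m, distance alone gives 175 × (1.20/2.35)² = 175 × 0.2608 = 45.64 R/h.
Further attenuation needed: 45.64/9.69 = 4.710.
n = log₂(4.710) = 2.236 half-value layers.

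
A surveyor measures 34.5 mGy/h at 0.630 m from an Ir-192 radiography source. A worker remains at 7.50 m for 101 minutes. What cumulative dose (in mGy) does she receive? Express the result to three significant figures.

Since intensity falls as 1/r², rate at 7.50 m:
(0.630/7.50)² = 0.007056, so 34.5 × 0.007056 = 0.2434 mGy/h.
Dose = rate × time = 0.2434 mGy/h × 1.683 h = 0.4096 mGy.

0.410 mGy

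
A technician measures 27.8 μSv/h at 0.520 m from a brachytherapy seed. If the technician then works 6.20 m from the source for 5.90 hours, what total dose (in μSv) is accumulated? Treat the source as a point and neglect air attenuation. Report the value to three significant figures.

By the inverse-square law, rate at 6.20 m:
(0.520/6.20)² = 0.007034, so 27.8 × 0.007034 = 0.1955 μSv/h.
Dose = rate × time = 0.1955 μSv/h × 5.900 h = 1.153 μSv.

1.15 μSv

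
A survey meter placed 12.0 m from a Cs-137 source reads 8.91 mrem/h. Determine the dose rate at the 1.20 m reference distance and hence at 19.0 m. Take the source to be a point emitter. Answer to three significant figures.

891 mrem/h; 3.55 mrem/h

By the inverse-square law,
At 1.20 m: (12.0/1.20)² = 100.0, so 8.91 × 100.0 = 891.0 mrem/h
At 19.0 m: 891.0 × (1.20/19.0)² = 891.0 × 0.003989 = 3.554 mrem/h.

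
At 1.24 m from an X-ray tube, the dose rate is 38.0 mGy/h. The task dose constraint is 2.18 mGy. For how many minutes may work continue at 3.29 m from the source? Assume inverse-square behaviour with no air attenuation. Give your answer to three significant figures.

24.2 min

Using I₁d₁² = I₂d₂², rate at 3.29 m:
38.0 × (1.24/3.29)² = 38.0 × 0.1421 = 5.400 mGy/h.
Stay time = 2.18 mGy ÷ 5.400 mGy/h = 0.4037 h = 24.22 min.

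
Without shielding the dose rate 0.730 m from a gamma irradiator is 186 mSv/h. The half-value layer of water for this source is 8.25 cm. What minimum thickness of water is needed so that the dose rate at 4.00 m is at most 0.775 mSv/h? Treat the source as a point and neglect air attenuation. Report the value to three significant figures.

At 4.00 m, distance alone gives 186 × (0.730/4.00)² = 186 × 0.03331 = 6.196 mSv/h.
Further attenuation needed: 6.196/0.775 = 7.995.
n = log₂(7.995) = 2.999 half-value layers.
Thickness = 2.999 × 8.25 cm = 24.74 cm.

24.7 cm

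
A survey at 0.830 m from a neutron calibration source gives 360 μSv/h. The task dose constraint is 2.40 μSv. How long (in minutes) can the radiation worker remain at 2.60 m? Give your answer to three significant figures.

Using I₁d₁² = I₂d₂², rate at 2.60 m:
(0.830/2.60)² = 0.1019, so 360 × 0.1019 = 36.68 μSv/h.
Stay time = 2.40 μSv ÷ 36.68 μSv/h = 0.06543 h = 3.926 min.

3.93 min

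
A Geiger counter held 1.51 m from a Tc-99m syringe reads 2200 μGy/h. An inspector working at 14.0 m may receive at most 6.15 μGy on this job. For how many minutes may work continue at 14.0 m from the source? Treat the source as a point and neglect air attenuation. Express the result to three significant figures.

Applying the 1/r² law, rate at 14.0 m:
2200 × (1.51/14.0)² = 2200 × 0.01163 = 25.59 μGy/h.
Stay time = 6.15 μGy ÷ 25.59 μGy/h = 0.2403 h = 14.42 min.

14.4 min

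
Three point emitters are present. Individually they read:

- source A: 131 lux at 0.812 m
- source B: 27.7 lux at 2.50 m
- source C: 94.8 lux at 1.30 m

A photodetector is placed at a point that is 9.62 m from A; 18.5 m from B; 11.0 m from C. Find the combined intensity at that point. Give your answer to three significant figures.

By superposition, sum each source's inverse-square contribution:
A: 131 × (0.812/9.62)² = 0.9333 lux
B: 27.7 × (2.50/18.5)² = 0.5058 lux
C: 94.8 × (1.30/11.0)² = 1.324 lux
Total = 0.9333 + 0.5058 + 1.324 = 2.763 lux.

2.76 lux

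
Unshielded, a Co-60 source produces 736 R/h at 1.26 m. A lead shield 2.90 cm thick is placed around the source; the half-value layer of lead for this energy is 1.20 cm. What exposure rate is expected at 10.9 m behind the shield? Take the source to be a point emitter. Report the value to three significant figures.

Distance alone: (1.26/10.9)² = 0.01336, so 736 × 0.01336 = 9.833 R/h.
Shield: 2.90/1.20 = 2.417 half-value layers → attenuation 2^(−2.417) = 0.1872.
Combined: 9.833 × 0.1872 = 1.841 R/h.

1.84 R/h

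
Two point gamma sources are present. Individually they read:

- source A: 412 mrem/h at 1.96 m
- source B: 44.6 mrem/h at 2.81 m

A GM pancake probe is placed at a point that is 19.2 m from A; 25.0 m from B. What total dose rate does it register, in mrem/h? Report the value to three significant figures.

4.86 mrem/h

Each source contributes Iᵢ·(dᵢ/rᵢ)²; contributions add.
A: 412 × (1.96/19.2)² = 4.293 mrem/h
B: 44.6 × (2.81/25.0)² = 0.5635 mrem/h
Total = 4.293 + 0.5635 = 4.857 mrem/h.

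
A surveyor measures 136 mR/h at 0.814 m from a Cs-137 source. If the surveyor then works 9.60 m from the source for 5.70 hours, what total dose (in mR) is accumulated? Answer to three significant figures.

5.57 mR

Since intensity falls as 1/r², rate at 9.60 m:
136 × (0.814/9.60)² = 136 × 0.007190 = 0.9778 mR/h.
Dose = rate × time = 0.9778 mR/h × 5.700 h = 5.573 mR.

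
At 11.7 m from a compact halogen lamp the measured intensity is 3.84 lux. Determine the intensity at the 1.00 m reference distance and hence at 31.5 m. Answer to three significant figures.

526 lux; 0.530 lux

Intensity scales as (d₁/d₂)², so
At 1.00 m: 3.84 × (11.7/1.00)² = 3.84 × 136.9 = 525.7 lux
At 31.5 m: (1.00/31.5)² = 0.001008, so 525.7 × 0.001008 = 0.5299 lux.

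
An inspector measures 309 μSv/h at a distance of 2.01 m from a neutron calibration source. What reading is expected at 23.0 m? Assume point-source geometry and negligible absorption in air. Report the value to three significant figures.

Since intensity falls as 1/r², the rate at 23.0 m is
309 × (2.01/23.0)² = 309 × 0.007637 = 2.360 μSv/h.

2.36 μSv/h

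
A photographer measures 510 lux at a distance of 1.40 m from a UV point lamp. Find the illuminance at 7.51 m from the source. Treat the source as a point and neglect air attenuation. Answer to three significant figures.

By the inverse-square law, the rate at 7.51 m is
510 × (1.40/7.51)² = 510 × 0.03475 = 17.72 lux.

17.7 lux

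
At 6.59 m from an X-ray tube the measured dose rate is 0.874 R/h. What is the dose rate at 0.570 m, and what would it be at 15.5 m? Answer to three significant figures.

By the inverse-square law,
At 0.570 m: (6.59/0.570)² = 133.7, so 0.874 × 133.7 = 116.9 R/h
At 15.5 m: (0.570/15.5)² = 0.001352, so 116.9 × 0.001352 = 0.1580 R/h.

117 R/h; 0.158 R/h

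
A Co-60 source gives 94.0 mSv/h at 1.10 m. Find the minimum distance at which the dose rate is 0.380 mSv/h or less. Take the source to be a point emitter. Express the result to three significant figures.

17.3 m

Applying the 1/r² law, d₂ = d₁·√(I₁/I₂).
I₁/I₂ = 94.0/0.380 = 247.4, so d₂ = 1.10 × √247.4 = 17.30 m.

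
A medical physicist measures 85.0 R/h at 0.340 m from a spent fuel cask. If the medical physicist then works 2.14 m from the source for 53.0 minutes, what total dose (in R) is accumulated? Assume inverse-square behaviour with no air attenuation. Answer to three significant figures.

Applying the 1/r² law, rate at 2.14 m:
(0.340/2.14)² = 0.02524, so 85.0 × 0.02524 = 2.145 R/h.
Dose = rate × time = 2.145 R/h × 0.8833 h = 1.895 R.

1.90 R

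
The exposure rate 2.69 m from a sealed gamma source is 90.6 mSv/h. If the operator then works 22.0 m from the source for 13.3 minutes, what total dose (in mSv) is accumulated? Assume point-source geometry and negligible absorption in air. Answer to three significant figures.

Intensity scales as (d₁/d₂)², so rate at 22.0 m:
90.6 × (2.69/22.0)² = 90.6 × 0.01495 = 1.354 mSv/h.
Dose = rate × time = 1.354 mSv/h × 0.2217 h = 0.3002 mSv.

0.300 mSv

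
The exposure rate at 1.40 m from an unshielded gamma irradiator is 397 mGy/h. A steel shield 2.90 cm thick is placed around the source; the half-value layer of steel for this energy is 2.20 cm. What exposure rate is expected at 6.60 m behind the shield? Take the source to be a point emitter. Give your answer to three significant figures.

Distance alone: (1.40/6.60)² = 0.04500, so 397 × 0.04500 = 17.86 mGy/h.
Shield: 2.90/2.20 = 1.318 half-value layers → attenuation 2^(−1.318) = 0.4011.
Combined: 17.86 × 0.4011 = 7.164 mGy/h.

7.16 mGy/h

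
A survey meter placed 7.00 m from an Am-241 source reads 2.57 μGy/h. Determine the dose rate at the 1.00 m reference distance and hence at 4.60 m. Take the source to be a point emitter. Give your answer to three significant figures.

Using I₁d₁² = I₂d₂²,
At 1.00 m: 2.57 × (7.00/1.00)² = 2.57 × 49.00 = 125.9 μGy/h
At 4.60 m: 125.9 × (1.00/4.60)² = 125.9 × 0.04726 = 5.950 μGy/h.

126 μGy/h; 5.95 μGy/h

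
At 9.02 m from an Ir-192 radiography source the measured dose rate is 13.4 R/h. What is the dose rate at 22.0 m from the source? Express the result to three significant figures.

2.25 R/h

Intensity scales as (d₁/d₂)², so scaling from 9.02 m to 22.0 m:
13.4 × (9.02/22.0)² = 13.4 × 0.1681 = 2.253 R/h.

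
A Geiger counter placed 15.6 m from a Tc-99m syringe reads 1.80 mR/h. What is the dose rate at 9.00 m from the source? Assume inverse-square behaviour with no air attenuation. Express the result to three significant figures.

Using I₁d₁² = I₂d₂², scaling from 15.6 m to 9.00 m:
(15.6/9.00)² = 3.004, so 1.80 × 3.004 = 5.407 mR/h.

5.41 mR/h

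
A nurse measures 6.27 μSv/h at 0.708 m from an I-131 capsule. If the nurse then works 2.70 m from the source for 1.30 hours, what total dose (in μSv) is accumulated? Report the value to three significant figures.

Since intensity falls as 1/r², rate at 2.70 m:
6.27 × (0.708/2.70)² = 6.27 × 0.06876 = 0.4311 μSv/h.
Dose = rate × time = 0.4311 μSv/h × 1.300 h = 0.5604 μSv.

0.560 μSv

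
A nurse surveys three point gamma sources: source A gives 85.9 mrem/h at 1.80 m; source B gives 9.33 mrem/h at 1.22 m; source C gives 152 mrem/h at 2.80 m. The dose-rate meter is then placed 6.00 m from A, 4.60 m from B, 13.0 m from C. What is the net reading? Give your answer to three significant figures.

15.4 mrem/h

Each source contributes Iᵢ·(dᵢ/rᵢ)²; contributions add.
A: 85.9 × (1.80/6.00)² = 7.731 mrem/h
B: 9.33 × (1.22/4.60)² = 0.6563 mrem/h
C: 152 × (2.80/13.0)² = 7.051 mrem/h
Total = 7.731 + 0.6563 + 7.051 = 15.44 mrem/h.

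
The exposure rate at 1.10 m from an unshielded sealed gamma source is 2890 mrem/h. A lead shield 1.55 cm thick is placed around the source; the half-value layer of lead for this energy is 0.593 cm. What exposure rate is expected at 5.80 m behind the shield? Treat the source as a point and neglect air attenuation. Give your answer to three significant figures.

17.0 mrem/h

Distance alone: (1.10/5.80)² = 0.03597, so 2890 × 0.03597 = 104.0 mrem/h.
Shield: 1.55/0.593 = 2.614 half-value layers → attenuation 2^(−2.614) = 0.1633.
Combined: 104.0 × 0.1633 = 16.98 mrem/h.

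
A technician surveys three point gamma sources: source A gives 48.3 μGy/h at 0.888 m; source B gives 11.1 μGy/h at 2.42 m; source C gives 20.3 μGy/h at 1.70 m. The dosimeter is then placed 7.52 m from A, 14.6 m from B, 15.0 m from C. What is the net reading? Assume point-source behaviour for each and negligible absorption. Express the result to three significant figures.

Each source contributes Iᵢ·(dᵢ/rᵢ)²; contributions add.
A: 48.3 × (0.888/7.52)² = 0.6735 μGy/h
B: 11.1 × (2.42/14.6)² = 0.3050 μGy/h
C: 20.3 × (1.70/15.0)² = 0.2607 μGy/h
Total = 0.6735 + 0.3050 + 0.2607 = 1.239 μGy/h.

1.24 μGy/h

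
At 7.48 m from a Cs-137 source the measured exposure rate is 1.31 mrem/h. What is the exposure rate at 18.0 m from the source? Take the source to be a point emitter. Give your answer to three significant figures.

0.226 mrem/h

By the inverse-square law, scaling from 7.48 m to 18.0 m:
1.31 × (7.48/18.0)² = 1.31 × 0.1727 = 0.2262 mrem/h.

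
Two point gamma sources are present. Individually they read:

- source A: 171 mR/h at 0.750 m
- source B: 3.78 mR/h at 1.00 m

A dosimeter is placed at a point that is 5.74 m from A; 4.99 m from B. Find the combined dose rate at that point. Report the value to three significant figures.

3.07 mR/h

By superposition, sum each source's inverse-square contribution:
A: 171 × (0.750/5.74)² = 2.919 mR/h
B: 3.78 × (1.00/4.99)² = 0.1518 mR/h
Total = 2.919 + 0.1518 = 3.071 mR/h.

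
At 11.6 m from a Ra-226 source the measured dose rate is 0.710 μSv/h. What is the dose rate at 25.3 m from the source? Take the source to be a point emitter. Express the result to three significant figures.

Since intensity falls as 1/r², scaling from 11.6 m to 25.3 m:
(11.6/25.3)² = 0.2102, so 0.710 × 0.2102 = 0.1492 μSv/h.

0.149 μSv/h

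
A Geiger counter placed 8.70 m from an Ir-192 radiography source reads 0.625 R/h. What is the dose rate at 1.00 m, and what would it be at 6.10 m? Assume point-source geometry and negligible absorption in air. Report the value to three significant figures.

By the inverse-square law,
At 1.00 m: (8.70/1.00)² = 75.69, so 0.625 × 75.69 = 47.31 R/h
At 6.10 m: (1.00/6.10)² = 0.02687, so 47.31 × 0.02687 = 1.271 R/h.

47.3 R/h; 1.27 R/h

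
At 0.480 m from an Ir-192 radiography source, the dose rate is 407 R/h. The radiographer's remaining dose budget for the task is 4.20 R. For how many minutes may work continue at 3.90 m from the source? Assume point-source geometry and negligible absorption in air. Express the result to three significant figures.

Using I₁d₁² = I₂d₂², rate at 3.90 m:
407 × (0.480/3.90)² = 407 × 0.01515 = 6.166 R/h.
Stay time = 4.20 R ÷ 6.166 R/h = 0.6812 h = 40.87 min.

40.9 min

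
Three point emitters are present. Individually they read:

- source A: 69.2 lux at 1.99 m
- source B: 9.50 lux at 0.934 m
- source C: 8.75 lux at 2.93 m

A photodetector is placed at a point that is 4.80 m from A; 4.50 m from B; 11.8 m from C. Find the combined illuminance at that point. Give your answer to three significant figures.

12.8 lux

Each source contributes Iᵢ·(dᵢ/rᵢ)²; contributions add.
A: 69.2 × (1.99/4.80)² = 11.89 lux
B: 9.50 × (0.934/4.50)² = 0.4093 lux
C: 8.75 × (2.93/11.8)² = 0.5395 lux
Total = 11.89 + 0.4093 + 0.5395 = 12.84 lux.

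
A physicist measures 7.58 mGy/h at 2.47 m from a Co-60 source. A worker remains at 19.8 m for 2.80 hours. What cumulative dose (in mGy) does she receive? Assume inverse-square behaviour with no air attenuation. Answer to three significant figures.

0.330 mGy

Since intensity falls as 1/r², rate at 19.8 m:
7.58 × (2.47/19.8)² = 7.58 × 0.01556 = 0.1179 mGy/h.
Dose = rate × time = 0.1179 mGy/h × 2.800 h = 0.3301 mGy.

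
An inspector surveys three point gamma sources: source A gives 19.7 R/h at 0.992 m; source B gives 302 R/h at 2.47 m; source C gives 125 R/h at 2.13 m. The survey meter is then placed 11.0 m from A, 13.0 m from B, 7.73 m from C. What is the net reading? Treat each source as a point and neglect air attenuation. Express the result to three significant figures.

20.6 R/h

Each source contributes Iᵢ·(dᵢ/rᵢ)²; contributions add.
A: 19.7 × (0.992/11.0)² = 0.1602 R/h
B: 302 × (2.47/13.0)² = 10.90 R/h
C: 125 × (2.13/7.73)² = 9.491 R/h
Total = 0.1602 + 10.90 + 9.491 = 20.55 R/h.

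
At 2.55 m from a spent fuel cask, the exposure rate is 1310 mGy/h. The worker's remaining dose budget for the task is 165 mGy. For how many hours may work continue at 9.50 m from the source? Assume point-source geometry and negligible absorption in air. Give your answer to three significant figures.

Since intensity falls as 1/r², rate at 9.50 m:
(2.55/9.50)² = 0.07205, so 1310 × 0.07205 = 94.39 mGy/h.
Stay time = 165 mGy ÷ 94.39 mGy/h = 1.748 h.

1.75 h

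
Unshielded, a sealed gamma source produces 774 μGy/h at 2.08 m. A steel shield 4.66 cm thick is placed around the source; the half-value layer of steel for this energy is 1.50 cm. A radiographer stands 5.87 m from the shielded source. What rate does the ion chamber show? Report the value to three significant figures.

11.3 μGy/h

Distance alone: (2.08/5.87)² = 0.1256, so 774 × 0.1256 = 97.21 μGy/h.
Shield: 4.66/1.50 = 3.107 half-value layers → attenuation 2^(−3.107) = 0.1161.
Combined: 97.21 × 0.1161 = 11.29 μGy/h.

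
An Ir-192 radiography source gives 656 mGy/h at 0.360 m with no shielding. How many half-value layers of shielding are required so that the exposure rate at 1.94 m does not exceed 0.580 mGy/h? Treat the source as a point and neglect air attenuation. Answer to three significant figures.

At 1.94 m, distance alone gives 656 × (0.360/1.94)² = 656 × 0.03444 = 22.59 mGy/h.
Further attenuation needed: 22.59/0.580 = 38.95.
n = log₂(38.95) = 5.284 half-value layers.

5.28 half-value layers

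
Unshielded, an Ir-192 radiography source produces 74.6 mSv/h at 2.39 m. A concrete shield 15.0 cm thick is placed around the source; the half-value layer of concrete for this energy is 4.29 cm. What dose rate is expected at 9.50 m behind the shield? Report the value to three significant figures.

0.418 mSv/h

Distance alone: (2.39/9.50)² = 0.06329, so 74.6 × 0.06329 = 4.721 mSv/h.
Shield: 15.0/4.29 = 3.497 half-value layers → attenuation 2^(−3.497) = 0.08857.
Combined: 4.721 × 0.08857 = 0.4181 mSv/h.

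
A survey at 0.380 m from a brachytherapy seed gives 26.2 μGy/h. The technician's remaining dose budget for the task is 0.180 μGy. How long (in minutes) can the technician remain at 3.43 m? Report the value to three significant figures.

33.6 min

Applying the 1/r² law, rate at 3.43 m:
26.2 × (0.380/3.43)² = 26.2 × 0.01227 = 0.3215 μGy/h.
Stay time = 0.180 μGy ÷ 0.3215 μGy/h = 0.5599 h = 33.59 min.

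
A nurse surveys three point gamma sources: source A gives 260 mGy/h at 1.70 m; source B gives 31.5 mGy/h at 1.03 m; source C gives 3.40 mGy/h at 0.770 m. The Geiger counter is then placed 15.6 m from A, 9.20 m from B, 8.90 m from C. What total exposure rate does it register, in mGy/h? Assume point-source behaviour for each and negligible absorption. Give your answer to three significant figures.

Each source contributes Iᵢ·(dᵢ/rᵢ)²; contributions add.
A: 260 × (1.70/15.6)² = 3.088 mGy/h
B: 31.5 × (1.03/9.20)² = 0.3948 mGy/h
C: 3.40 × (0.770/8.90)² = 0.02545 mGy/h
Total = 3.088 + 0.3948 + 0.02545 = 3.508 mGy/h.

3.51 mGy/h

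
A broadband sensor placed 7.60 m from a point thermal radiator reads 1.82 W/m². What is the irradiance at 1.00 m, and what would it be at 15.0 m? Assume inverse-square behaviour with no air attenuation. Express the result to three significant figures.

Since intensity falls as 1/r²,
At 1.00 m: (7.60/1.00)² = 57.76, so 1.82 × 57.76 = 105.1 W/m²
At 15.0 m: (1.00/15.0)² = 0.004444, so 105.1 × 0.004444 = 0.4671 W/m².

105 W/m²; 0.467 W/m²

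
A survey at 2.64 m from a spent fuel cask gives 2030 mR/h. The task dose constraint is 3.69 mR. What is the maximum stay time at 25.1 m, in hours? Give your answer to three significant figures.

Since intensity falls as 1/r², rate at 25.1 m:
2030 × (2.64/25.1)² = 2030 × 0.01106 = 22.45 mR/h.
Stay time = 3.69 mR ÷ 22.45 mR/h = 0.1644 h.

0.164 h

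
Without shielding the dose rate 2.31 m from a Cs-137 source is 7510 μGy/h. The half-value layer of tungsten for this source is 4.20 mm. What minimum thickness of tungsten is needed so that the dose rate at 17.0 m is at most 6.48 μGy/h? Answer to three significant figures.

18.6 mm

At 17.0 m, distance alone gives 7510 × (2.31/17.0)² = 7510 × 0.01846 = 138.6 μGy/h.
Further attenuation needed: 138.6/6.48 = 21.39.
n = log₂(21.39) = 4.419 half-value layers.
Thickness = 4.419 × 4.20 mm = 18.56 mm.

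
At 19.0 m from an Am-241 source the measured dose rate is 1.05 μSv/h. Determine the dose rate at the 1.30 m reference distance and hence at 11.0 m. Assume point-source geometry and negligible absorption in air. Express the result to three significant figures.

Applying the 1/r² law,
At 1.30 m: (19.0/1.30)² = 213.6, so 1.05 × 213.6 = 224.3 μSv/h
At 11.0 m: (1.30/11.0)² = 0.01397, so 224.3 × 0.01397 = 3.133 μSv/h.

224 μSv/h; 3.13 μSv/h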